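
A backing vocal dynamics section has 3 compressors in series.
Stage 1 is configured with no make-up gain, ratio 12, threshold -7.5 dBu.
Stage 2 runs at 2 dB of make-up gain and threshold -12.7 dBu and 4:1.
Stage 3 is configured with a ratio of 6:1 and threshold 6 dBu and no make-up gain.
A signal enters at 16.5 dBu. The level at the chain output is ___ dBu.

Stage 1: 16.5 dBu is 24 dB over -7.5 dBu; at 12:1 that becomes 2 dB over, giving -5.5 dBu.
Stage 2: 7.2 dB above -12.7 dBu, reduced 4:1 to 1.8 dB above → -10.9 dBu; +2 dB make-up → -8.9 dBu.
Stage 3: -8.9 dBu ≤ 6 dBu, so stage 3 doesn't engage; output -8.9 dBu.

-8.9 dBu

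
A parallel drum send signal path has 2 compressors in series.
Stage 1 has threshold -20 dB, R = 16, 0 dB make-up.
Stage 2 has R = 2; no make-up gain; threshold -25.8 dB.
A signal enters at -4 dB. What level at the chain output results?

Stage 1: 16 dB above -20 dB, reduced 16:1 to 1 dB above → -19 dB.
Stage 2: 6.8 dB above -25.8 dB, reduced 2:1 to 3.4 dB above → -22.4 dB.

-22.4 dB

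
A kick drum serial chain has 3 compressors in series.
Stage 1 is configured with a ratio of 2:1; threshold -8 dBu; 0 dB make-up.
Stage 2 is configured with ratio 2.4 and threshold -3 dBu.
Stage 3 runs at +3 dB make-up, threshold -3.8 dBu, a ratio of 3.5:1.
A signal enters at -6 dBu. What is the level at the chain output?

-4 dBu

Stage 1: overshoot 2 dB → 2/2 = 1 dB → -7 dBu.
Stage 2: -7 dBu is at or below the -3 dBu threshold — no compression; output -7 dBu.
Stage 3: -7 dBu ≤ -3.8 dBu, so stage 3 doesn't engage; make-up brings it to -4 dBu.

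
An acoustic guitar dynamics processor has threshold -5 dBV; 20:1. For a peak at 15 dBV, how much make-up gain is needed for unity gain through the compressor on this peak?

19 dB

The peak compresses to -5 + 20/20 = -4 dBV.
To reach 15 dBV requires 15 − (-4) = 19 dB of make-up.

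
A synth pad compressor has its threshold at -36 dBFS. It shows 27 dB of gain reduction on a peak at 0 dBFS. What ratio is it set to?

Input overshoot = 0 − (-36) = 36 dB.
Output overshoot = 36 − 27 = 9 dB.
Ratio = input overshoot / output overshoot = 36 / 9 = 4.

4:1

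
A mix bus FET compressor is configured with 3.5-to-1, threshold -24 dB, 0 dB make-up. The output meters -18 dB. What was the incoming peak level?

The compressed level sits -18 − (-24) = 6 dB over threshold.
Input overshoot = R × output overshoot = 21 dB → input = -24 + 21 = -3 dB.

-3 dB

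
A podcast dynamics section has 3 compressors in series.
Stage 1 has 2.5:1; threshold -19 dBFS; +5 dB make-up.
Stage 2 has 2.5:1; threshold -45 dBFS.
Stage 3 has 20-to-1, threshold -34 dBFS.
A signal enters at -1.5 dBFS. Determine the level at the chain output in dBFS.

Stage 1: overshoot 17.5 dB → 17.5/2.5 = 7 dB → -12 dBFS; +5 dB make-up → -7 dBFS.
Stage 2: 38 dB above -45 dBFS, reduced 2.5:1 to 15.2 dB above → -29.8 dBFS.
Stage 3: -29.8 dBFS is 4.2 dB over -34 dBFS; at 20:1 that becomes 0.21 dB over, giving -33.79 dBFS.

-33.79 dBFS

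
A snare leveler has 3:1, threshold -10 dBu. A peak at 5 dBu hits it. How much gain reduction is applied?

The signal is 15 dB above threshold.
After 3:1 compression the overshoot becomes 15/3 = 5 dB.
So the signal is attenuated by 15 − 5 = 10 dB.

10 dB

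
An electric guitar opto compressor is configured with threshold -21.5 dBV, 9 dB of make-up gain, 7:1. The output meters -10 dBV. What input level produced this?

-4 dBV

Before make-up, the level was -10 − 9 = -19 dBV.
The compressed level sits -19 − (-21.5) = 2.5 dB over threshold.
Input overshoot = R × output overshoot = 17.5 dB → input = -21.5 + 17.5 = -4 dBV.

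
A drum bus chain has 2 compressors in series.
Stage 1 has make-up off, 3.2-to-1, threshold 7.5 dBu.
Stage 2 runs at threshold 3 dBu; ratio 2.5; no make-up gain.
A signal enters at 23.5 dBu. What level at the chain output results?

Stage 1: overshoot 16 dB → 16/3.2 = 5 dB → 12.5 dBu.
Stage 2: 12.5 dBu is 9.5 dB over 3 dBu; at 2.5:1 that becomes 3.8 dB over, giving 6.8 dBu.

6.8 dBu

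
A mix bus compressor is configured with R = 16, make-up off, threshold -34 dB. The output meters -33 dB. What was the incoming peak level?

The compressed level sits -33 − (-34) = 1 dB over threshold.
Before 16:1 compression the overshoot was 1 × 16 = 16 dB, so input = -34 + 16 = -18 dB.

-18 dB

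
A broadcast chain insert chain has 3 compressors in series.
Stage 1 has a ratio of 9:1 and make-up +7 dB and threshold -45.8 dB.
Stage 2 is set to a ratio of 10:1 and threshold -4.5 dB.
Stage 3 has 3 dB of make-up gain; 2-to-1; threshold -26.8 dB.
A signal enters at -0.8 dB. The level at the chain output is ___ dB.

Stage 1: overshoot 45 dB → 45/9 = 5 dB → -40.8 dB; +7 dB make-up → -33.8 dB.
Stage 2: below threshold (-33.8 ≤ -4.5); passes unchanged; output -33.8 dB.
Stage 3: below threshold (-33.8 ≤ -26.8); passes unchanged; make-up brings it to -30.8 dB.

-30.8 dB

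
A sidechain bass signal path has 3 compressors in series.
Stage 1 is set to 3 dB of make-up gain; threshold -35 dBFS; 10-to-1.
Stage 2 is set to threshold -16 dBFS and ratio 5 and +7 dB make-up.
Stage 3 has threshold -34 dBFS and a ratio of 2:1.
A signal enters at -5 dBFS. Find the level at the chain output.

-28 dBFS

Stage 1: -5 dBFS is 30 dB over -35 dBFS; at 10:1 that becomes 3 dB over, giving -32 dBFS; +3 dB make-up → -29 dBFS.
Stage 2: -29 dBFS is at or below the -16 dBFS threshold — no compression; make-up brings it to -22 dBFS.
Stage 3: -22 dBFS is 12 dB over -34 dBFS; at 2:1 that becomes 6 dB over, giving -28 dBFS.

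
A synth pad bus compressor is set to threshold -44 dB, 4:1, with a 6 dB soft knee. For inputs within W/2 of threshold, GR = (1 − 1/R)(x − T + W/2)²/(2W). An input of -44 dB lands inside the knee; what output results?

-44.5625 dB

x − T + W/2 = -44 − (-44) + 3 = 3.
GR = (1 − 1/4) × 3² / 12 = 0.75 × 9 / 12 = 0.5625 dB.
Output = -44 − 0.5625 = -44.5625 dB.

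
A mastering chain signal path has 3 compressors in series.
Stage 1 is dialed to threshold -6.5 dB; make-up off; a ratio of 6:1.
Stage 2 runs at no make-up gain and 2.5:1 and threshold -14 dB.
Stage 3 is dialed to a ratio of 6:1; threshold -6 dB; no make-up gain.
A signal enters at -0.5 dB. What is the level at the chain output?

-10.6 dB

Stage 1: overshoot 6 dB → 6/6 = 1 dB → -5.5 dB.
Stage 2: -5.5 dB is 8.5 dB over -14 dB; at 2.5:1 that becomes 3.4 dB over, giving -10.6 dB.
Stage 3: below threshold (-10.6 ≤ -6); passes unchanged; output -10.6 dB.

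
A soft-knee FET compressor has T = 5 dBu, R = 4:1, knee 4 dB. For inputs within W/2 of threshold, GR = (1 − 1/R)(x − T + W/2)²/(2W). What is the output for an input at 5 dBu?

4.625 dBu

x − T + W/2 = 5 − 5 + 2 = 2.
GR = (1 − 1/4) × 2² / 8 = 0.75 × 4 / 8 = 0.375 dB.
Output = 5 − 0.375 = 4.625 dBu.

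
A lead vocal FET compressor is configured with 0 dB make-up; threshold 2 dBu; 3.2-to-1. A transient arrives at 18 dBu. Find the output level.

7 dBu

Overshoot: 18 − 2 = 16 dB.
The 16 dB excess becomes 5 dB after 3.2:1 reduction.
That puts the output at 7 dBu.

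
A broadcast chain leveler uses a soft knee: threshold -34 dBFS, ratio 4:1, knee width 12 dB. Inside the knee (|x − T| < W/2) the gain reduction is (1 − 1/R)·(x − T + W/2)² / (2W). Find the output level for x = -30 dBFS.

x − T + W/2 = -30 − (-34) + 6 = 10.
GR = (1 − 1/4) × 10² / 24 = 0.75 × 100 / 24 = 3.125 dB.
Output = -30 − 3.125 = -33.125 dBFS.

-33.125 dBFS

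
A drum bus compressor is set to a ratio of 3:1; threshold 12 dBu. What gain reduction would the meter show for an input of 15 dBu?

2 dB

The signal is 3 dB above threshold.
After 3:1 compression the overshoot becomes 3/3 = 1 dB.
So the signal is attenuated by 3 − 1 = 2 dB.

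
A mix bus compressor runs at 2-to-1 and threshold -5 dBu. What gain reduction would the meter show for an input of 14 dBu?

9.5 dB

Overshoot = 14 − (-5) = 19 dB.
After 2:1 compression the overshoot becomes 19/2 = 9.5 dB.
Gain reduction = 19 − 9.5 = 9.5 dB.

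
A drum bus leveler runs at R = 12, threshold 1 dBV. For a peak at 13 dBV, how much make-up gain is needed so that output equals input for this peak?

11 dB

The peak compresses to 1 + 12/12 = 2 dBV.
To reach 13 dBV requires 13 − 2 = 11 dB of make-up.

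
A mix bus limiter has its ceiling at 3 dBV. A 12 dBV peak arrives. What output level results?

3 dBV

A brickwall limiter is an ∞:1 compressor: any input above the ceiling is clamped to 3 dBV.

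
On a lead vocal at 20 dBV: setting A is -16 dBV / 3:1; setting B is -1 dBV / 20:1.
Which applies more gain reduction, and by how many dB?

A: 36 dB over, compressed to 12 dB over, so 24 dB of GR.
B: 21 dB over, compressed to 1.05 dB over, so 19.95 dB of GR.
A applies 4.05 dB more gain reduction.

A, by 4.05 dB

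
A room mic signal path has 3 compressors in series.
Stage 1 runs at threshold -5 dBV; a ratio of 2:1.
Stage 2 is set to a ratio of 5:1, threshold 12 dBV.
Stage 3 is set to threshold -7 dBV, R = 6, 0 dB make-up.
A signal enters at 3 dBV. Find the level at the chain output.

-6 dBV

Stage 1: overshoot 8 dB → 8/2 = 4 dB → -1 dBV.
Stage 2: -1 dBV ≤ 12 dBV, so stage 2 doesn't engage; output -1 dBV.
Stage 3: -1 dBV is 6 dB over -7 dBV; at 6:1 that becomes 1 dB over, giving -6 dBV.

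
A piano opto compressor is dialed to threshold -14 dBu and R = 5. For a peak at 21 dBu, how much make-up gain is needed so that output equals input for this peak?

The peak compresses to -14 + 35/5 = -7 dBu.
To reach 21 dBu requires 21 − (-7) = 28 dB of make-up.

28 dB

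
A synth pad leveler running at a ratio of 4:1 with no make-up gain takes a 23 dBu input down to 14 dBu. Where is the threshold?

11 dBu

Let T be the threshold. Output overshoot = (input overshoot)/R, so 14 − T = (23 − T)/4.
4·(14 − T) = 23 − T → 3·T = 56 − 23 = 33.
T = 33/3 = 11 dBu.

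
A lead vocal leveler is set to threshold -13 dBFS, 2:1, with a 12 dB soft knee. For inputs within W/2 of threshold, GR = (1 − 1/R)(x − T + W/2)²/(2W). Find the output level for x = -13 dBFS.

x − T + W/2 = -13 − (-13) + 6 = 6.
GR = (1 − 1/2) × 6² / 24 = 0.5 × 36 / 24 = 0.75 dB.
Output = -13 − 0.75 = -13.75 dBFS.

-13.75 dBFS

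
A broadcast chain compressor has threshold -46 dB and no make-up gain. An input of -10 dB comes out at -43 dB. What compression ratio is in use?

Input overshoot = -10 − (-46) = 36 dB; output overshoot = -43 − (-46) = 3 dB.
Ratio = 36 / 3 = 12.

12:1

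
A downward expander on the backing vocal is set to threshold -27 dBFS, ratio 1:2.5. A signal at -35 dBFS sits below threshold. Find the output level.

Below threshold, a 1:2.5 expander applies gain = (2.5−1)×(T − x) of attenuation.
(2.5−1) × 8 = 12 dB, so output = -35 − 12 = -47 dBFS.

-47 dBFS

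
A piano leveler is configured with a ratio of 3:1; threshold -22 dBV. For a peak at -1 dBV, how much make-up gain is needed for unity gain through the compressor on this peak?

Overshoot 21 dB → 21/3 = 7 dB after compression, so the compressed level is -22 + 7 = -15 dBV.
Make-up = target − compressed = -1 − (-15) = 14 dB.

14 dB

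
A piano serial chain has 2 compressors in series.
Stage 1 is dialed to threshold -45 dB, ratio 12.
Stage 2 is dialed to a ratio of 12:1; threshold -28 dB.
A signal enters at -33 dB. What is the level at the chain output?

-44 dB

Stage 1: -33 dB is 12 dB over -45 dB; at 12:1 that becomes 1 dB over, giving -44 dB.
Stage 2: below threshold (-44 ≤ -28); passes unchanged; output -44 dB.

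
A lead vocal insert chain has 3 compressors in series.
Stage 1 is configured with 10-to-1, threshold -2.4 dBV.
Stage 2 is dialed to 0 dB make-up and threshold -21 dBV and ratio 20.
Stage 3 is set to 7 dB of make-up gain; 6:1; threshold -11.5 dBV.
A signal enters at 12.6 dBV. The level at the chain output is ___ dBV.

-12.995 dBV

Stage 1: 15 dB above -2.4 dBV, reduced 10:1 to 1.5 dB above → -0.9 dBV.
Stage 2: overshoot 20.1 dB → 20.1/20 = 1.005 dB → -19.995 dBV.
Stage 3: -19.995 dBV is at or below the -11.5 dBV threshold — no compression; make-up brings it to -12.995 dBV.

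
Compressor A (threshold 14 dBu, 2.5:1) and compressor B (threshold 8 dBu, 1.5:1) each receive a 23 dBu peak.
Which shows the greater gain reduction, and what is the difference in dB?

A: overshoot 9 dB → output overshoot 3.6 dB → GR 5.4 dB.
B: overshoot 15 dB → output overshoot 10 dB → GR 5 dB.
A applies 0.4 dB more gain reduction.

A, by 0.4 dB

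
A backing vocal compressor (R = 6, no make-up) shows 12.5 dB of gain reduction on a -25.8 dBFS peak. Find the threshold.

-40.8 dBFS

Input is 15 dB above T (since output overshoot × R = input overshoot: (-38.3 − T)·6 = -25.8 − T gives T = -40.8 dBFS).
Check: -40.8 + (-25.8 − (-40.8))/6 = -40.8 + 2.5 = -38.3 dBFS. ✓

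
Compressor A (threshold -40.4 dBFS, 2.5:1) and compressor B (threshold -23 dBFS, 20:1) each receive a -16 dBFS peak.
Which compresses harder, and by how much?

A: overshoot 24.4 dB → output overshoot 9.76 dB → GR 14.64 dB.
B: overshoot 7 dB → output overshoot 0.35 dB → GR 6.65 dB.
Difference: 7.99 dB in favour of A.

A, by 7.99 dB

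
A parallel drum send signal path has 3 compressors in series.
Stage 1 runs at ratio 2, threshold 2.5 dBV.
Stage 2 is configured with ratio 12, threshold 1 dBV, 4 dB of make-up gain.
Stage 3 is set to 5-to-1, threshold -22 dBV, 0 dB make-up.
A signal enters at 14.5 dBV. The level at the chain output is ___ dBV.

-16.475 dBV

Stage 1: 12 dB above 2.5 dBV, reduced 2:1 to 6 dB above → 8.5 dBV.
Stage 2: 7.5 dB above 1 dBV, reduced 12:1 to 0.625 dB above → 1.625 dBV; +4 dB make-up → 5.625 dBV.
Stage 3: 5.625 dBV is 27.625 dB over -22 dBV; at 5:1 that becomes 5.525 dB over, giving -16.475 dBV.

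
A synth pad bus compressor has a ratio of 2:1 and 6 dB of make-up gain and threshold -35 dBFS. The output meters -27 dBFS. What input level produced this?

-31 dBFS

Before make-up, the level was -27 − 6 = -33 dBFS.
That's 2 dB above the -35 dBFS threshold.
Undo the ratio: input overshoot = 2 × 2 = 4 dB, giving input = -31 dBFS.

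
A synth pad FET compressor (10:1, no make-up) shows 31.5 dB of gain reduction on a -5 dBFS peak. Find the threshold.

Let T be the threshold. Output overshoot = (input overshoot)/R, so -36.5 − T = (-5 − T)/10.
10·(-36.5 − T) = -5 − T → 9·T = -365 − (-5) = -360.
T = -360/9 = -40 dBFS.

-40 dBFS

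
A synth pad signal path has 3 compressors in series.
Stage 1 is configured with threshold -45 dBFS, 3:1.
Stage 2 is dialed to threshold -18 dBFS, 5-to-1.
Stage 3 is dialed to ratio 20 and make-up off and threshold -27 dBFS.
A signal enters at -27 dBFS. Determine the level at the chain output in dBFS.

-39 dBFS

Stage 1: -27 dBFS is 18 dB over -45 dBFS; at 3:1 that becomes 6 dB over, giving -39 dBFS.
Stage 2: -39 dBFS is at or below the -18 dBFS threshold — no compression; output -39 dBFS.
Stage 3: -39 dBFS ≤ -27 dBFS, so stage 3 doesn't engage; output -39 dBFS.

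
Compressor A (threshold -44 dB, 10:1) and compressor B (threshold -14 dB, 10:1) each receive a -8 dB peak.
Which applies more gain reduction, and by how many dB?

A: overshoot 36 dB → output overshoot 3.6 dB → GR 32.4 dB.
B: overshoot 6 dB → output overshoot 0.6 dB → GR 5.4 dB.
Difference: 27 dB in favour of A.

A, by 27 dB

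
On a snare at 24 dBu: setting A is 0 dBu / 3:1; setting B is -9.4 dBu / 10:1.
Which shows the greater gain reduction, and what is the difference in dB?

B, by 14.06 dB

A: 24 dB over, compressed to 8 dB over, so 16 dB of GR.
B: 33.4 dB over, compressed to 3.34 dB over, so 30.06 dB of GR.
B reduces 14.06 dB more.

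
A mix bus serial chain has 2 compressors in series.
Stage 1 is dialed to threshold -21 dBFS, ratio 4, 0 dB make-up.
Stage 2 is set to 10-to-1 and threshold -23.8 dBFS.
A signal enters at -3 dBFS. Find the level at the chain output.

Stage 1: 18 dB above -21 dBFS, reduced 4:1 to 4.5 dB above → -16.5 dBFS.
Stage 2: -16.5 dBFS is 7.3 dB over -23.8 dBFS; at 10:1 that becomes 0.73 dB over, giving -23.07 dBFS.

-23.07 dBFS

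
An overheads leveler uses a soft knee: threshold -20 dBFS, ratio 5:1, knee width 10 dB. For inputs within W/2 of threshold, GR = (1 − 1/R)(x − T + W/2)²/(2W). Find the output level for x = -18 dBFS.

x − T + W/2 = -18 − (-20) + 5 = 7.
GR = (1 − 1/5) × 7² / 20 = 0.8 × 49 / 20 = 1.96 dB.
Output = -18 − 1.96 = -19.96 dBFS.

-19.96 dBFS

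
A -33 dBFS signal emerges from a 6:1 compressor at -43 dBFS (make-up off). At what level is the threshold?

-45 dBFS

Gain reduction = -33 − (-43) = 10 dB; output overshoot = GR / (R − 1) = 10 / 5 = 2 dB.
Threshold = output − output overshoot = -43 − 2 = -45 dBFS.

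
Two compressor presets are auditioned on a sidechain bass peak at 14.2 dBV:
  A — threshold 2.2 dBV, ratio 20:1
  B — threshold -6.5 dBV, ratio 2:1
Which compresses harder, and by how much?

A: overshoot 12 dB → output overshoot 0.6 dB → GR 11.4 dB.
B: overshoot 20.7 dB → output overshoot 10.35 dB → GR 10.35 dB.
A applies 1.05 dB more gain reduction.

A, by 1.05 dB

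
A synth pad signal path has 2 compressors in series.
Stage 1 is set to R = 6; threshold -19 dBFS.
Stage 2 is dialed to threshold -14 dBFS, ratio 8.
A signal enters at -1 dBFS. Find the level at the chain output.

-16 dBFS

Stage 1: 18 dB above -19 dBFS, reduced 6:1 to 3 dB above → -16 dBFS.
Stage 2: below threshold (-16 ≤ -14); passes unchanged; output -16 dBFS.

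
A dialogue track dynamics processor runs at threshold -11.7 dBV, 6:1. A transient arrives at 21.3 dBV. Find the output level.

Overshoot: 21.3 − (-11.7) = 33 dB.
The 33 dB excess becomes 5.5 dB after 6:1 reduction.
That puts the output at -6.2 dBV.

-6.2 dBV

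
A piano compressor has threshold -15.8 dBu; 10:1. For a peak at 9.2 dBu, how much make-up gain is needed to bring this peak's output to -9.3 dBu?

The peak compresses to -15.8 + 25/10 = -13.3 dBu.
To reach -9.3 dBu requires -9.3 − (-13.3) = 4 dB of make-up.

4 dB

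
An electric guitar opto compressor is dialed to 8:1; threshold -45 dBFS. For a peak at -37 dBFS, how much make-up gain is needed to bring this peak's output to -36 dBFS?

Without make-up, output = threshold + overshoot/8 = -45 + 1 = -44 dBFS.
Gap to target: 8 dB.

8 dB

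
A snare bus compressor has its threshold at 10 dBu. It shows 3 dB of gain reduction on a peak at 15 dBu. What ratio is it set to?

2.5:1

Input overshoot = 15 − 10 = 5 dB.
Output overshoot = 5 − 3 = 2 dB.
Ratio = input overshoot / output overshoot = 5 / 2 = 2.5.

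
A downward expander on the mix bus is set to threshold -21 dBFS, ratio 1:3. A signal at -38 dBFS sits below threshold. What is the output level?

Below threshold, a 1:3 expander applies gain = (3−1)×(T − x) of attenuation.
(3−1) × 17 = 34 dB, so output = -38 − 34 = -72 dBFS.

-72 dBFS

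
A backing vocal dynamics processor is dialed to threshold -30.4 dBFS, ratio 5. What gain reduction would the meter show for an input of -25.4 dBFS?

The signal is 5 dB above threshold.
A 5:1 ratio leaves 1 dB of that excess.
GR = overshoot in − overshoot out = 5 − 1 = 4 dB.

4 dB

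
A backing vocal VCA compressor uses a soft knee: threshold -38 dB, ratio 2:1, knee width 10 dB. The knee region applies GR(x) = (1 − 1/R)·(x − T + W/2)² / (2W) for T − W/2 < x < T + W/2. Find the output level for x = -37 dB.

-37.9 dB

x − T + W/2 = -37 − (-38) + 5 = 6.
GR = (1 − 1/2) × 6² / 20 = 0.5 × 36 / 20 = 0.9 dB.
Output = -37 − 0.9 = -37.9 dB.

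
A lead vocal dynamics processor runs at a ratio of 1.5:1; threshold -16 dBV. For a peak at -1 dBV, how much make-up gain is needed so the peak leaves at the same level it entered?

5 dB

Overshoot 15 dB → 15/1.5 = 10 dB after compression, so the compressed level is -16 + 10 = -6 dBV.
Make-up = target − compressed = -1 − (-6) = 5 dB.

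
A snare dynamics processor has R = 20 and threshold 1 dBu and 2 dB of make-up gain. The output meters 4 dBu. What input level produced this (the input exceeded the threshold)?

Before make-up, the level was 4 − 2 = 2 dBu.
Post-compression overshoot = 2 − 1 = 1 dB.
Before 20:1 compression the overshoot was 1 × 20 = 20 dB, so input = 1 + 20 = 21 dBu.

21 dBu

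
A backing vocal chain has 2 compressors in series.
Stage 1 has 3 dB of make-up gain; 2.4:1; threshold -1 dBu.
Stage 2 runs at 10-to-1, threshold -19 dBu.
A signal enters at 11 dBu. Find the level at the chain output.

Stage 1: 11 dBu is 12 dB over -1 dBu; at 2.4:1 that becomes 5 dB over, giving 4 dBu; +3 dB make-up → 7 dBu.
Stage 2: 7 dBu is 26 dB over -19 dBu; at 10:1 that becomes 2.6 dB over, giving -16.4 dBu.

-16.4 dBu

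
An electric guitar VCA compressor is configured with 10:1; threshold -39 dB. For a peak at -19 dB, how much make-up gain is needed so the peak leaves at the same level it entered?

Overshoot 20 dB → 20/10 = 2 dB after compression, so the compressed level is -39 + 2 = -37 dB.
Make-up = target − compressed = -19 − (-37) = 18 dB.

18 dB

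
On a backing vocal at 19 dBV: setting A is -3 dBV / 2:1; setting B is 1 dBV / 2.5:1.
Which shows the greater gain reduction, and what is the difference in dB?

A, by 0.2 dB

A: 22 dB over, compressed to 11 dB over, so 11 dB of GR.
B: 18 dB over, compressed to 7.2 dB over, so 10.8 dB of GR.
A applies 0.2 dB more gain reduction.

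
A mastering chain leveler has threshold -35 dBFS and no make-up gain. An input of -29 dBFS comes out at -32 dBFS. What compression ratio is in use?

2:1

Input overshoot = -29 − (-35) = 6 dB; output overshoot = -32 − (-35) = 3 dB.
Ratio = 6 / 3 = 2.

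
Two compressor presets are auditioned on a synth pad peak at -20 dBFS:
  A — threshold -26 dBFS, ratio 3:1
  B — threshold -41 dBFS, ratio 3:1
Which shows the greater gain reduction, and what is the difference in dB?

B, by 10 dB

A: overshoot 6 dB → output overshoot 2 dB → GR 4 dB.
B: overshoot 21 dB → output overshoot 7 dB → GR 14 dB.
Difference: 10 dB in favour of B.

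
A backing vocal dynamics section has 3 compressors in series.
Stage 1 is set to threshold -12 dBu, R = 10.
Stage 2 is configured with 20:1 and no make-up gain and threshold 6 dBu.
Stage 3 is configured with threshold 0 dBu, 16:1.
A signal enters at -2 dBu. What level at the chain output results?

-11 dBu

Stage 1: -2 dBu is 10 dB over -12 dBu; at 10:1 that becomes 1 dB over, giving -11 dBu.
Stage 2: -11 dBu ≤ 6 dBu, so stage 2 doesn't engage; output -11 dBu.
Stage 3: -11 dBu ≤ 0 dBu, so stage 3 doesn't engage; output -11 dBu.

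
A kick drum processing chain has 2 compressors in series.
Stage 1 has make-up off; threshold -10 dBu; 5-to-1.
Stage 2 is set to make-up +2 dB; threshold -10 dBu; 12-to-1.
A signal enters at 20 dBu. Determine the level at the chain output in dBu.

Stage 1: 30 dB above -10 dBu, reduced 5:1 to 6 dB above → -4 dBu.
Stage 2: overshoot 6 dB → 6/12 = 0.5 dB → -9.5 dBu; +2 dB make-up → -7.5 dBu.

-7.5 dBu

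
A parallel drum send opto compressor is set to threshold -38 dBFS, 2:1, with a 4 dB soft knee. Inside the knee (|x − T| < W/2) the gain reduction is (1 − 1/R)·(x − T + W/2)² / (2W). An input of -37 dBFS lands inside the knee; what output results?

x − T + W/2 = -37 − (-38) + 2 = 3.
GR = (1 − 1/2) × 3² / 8 = 0.5 × 9 / 8 = 0.5625 dB.
Output = -37 − 0.5625 = -37.5625 dBFS.

-37.5625 dBFS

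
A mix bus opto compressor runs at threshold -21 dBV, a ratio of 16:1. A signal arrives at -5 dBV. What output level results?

Overshoot: -5 − (-21) = 16 dB.
The 16 dB excess becomes 1 dB after 16:1 reduction.
Output = -21 + 1 = -20 dBV.

-20 dBV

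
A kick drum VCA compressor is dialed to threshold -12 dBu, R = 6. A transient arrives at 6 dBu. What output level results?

-9 dBu

6 dBu sits 18 dB over threshold.
At 6:1 the overshoot is divided by 6, leaving 3 dB above threshold.
That puts the output at -9 dBu.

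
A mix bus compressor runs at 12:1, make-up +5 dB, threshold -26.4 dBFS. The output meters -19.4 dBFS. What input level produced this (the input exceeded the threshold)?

Before make-up, the level was -19.4 − 5 = -24.4 dBFS.
That's 2 dB above the -26.4 dBFS threshold.
Undo the ratio: input overshoot = 2 × 12 = 24 dB, giving input = -2.4 dBFS.

-2.4 dBFS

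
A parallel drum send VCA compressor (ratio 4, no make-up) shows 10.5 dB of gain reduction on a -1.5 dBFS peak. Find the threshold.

-15.5 dBFS

Input is 14 dB above T (since output overshoot × R = input overshoot: (-12 − T)·4 = -1.5 − T gives T = -15.5 dBFS).
Check: -15.5 + (-1.5 − (-15.5))/4 = -15.5 + 3.5 = -12 dBFS. ✓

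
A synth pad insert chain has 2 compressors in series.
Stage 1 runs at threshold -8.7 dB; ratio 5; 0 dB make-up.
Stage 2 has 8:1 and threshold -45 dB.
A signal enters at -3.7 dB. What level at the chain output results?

Stage 1: 5 dB above -8.7 dB, reduced 5:1 to 1 dB above → -7.7 dB.
Stage 2: 37.3 dB above -45 dB, reduced 8:1 to 4.6625 dB above → -40.3375 dB.

-40.3375 dB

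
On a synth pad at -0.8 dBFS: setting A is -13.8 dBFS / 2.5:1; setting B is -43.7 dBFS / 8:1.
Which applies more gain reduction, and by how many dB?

A: 13 dB over, compressed to 5.2 dB over, so 7.8 dB of GR.
B: 42.9 dB over, compressed to 5.3625 dB over, so 37.5375 dB of GR.
B reduces 29.7375 dB more.

B, by 29.7375 dB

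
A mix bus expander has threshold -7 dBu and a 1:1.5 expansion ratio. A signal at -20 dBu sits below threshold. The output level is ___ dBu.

-26.5 dBu

Undershoot = (-7) − (-20) = 13 dB.
At 1:1.5, that expands to 19.5 dB under threshold.
Output = -7 − 19.5 = -26.5 dBu.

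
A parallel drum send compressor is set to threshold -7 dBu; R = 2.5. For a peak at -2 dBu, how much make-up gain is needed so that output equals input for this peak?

3 dB

The peak compresses to -7 + 5/2.5 = -5 dBu.
To reach -2 dBu requires -2 − (-5) = 3 dB of make-up.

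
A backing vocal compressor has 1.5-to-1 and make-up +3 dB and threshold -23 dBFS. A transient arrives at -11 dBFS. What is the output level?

Overshoot: -11 − (-23) = 12 dB.
1.5:1 compression reduces that to 12/1.5 = 8 dB over.
Output = -23 + 8 = -15 dBFS; make-up adds 3 dB, giving -12 dBFS.

-12 dBFS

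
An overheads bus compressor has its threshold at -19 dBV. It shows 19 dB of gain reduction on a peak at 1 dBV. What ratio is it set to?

Input overshoot = 1 − (-19) = 20 dB.
Output overshoot = 20 − 19 = 1 dB.
Ratio = input overshoot / output overshoot = 20 / 1 = 20.

20:1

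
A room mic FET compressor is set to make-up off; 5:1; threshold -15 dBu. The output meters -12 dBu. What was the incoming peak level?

0 dBu

Post-compression overshoot = -12 − (-15) = 3 dB.
Before 5:1 compression the overshoot was 3 × 5 = 15 dB, so input = -15 + 15 = 0 dBu.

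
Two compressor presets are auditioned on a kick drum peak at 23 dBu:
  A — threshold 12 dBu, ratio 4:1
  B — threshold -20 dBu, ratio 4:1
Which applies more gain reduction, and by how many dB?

B, by 24 dB

A: 11 dB over, compressed to 2.75 dB over, so 8.25 dB of GR.
B: 43 dB over, compressed to 10.75 dB over, so 32.25 dB of GR.
Difference: 24 dB in favour of B.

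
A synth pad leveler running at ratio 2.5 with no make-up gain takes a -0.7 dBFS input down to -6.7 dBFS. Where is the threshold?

-10.7 dBFS

Gain reduction = -0.7 − (-6.7) = 6 dB; output overshoot = GR / (R − 1) = 6 / 1.5 = 4 dB.
Threshold = output − output overshoot = -6.7 − 4 = -10.7 dBFS.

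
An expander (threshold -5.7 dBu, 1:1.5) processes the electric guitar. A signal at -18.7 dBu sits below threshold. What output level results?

-25.2 dBu

Undershoot = (-5.7) − (-18.7) = 13 dB.
At 1:1.5, that expands to 19.5 dB under threshold.
Output = -5.7 − 19.5 = -25.2 dBu.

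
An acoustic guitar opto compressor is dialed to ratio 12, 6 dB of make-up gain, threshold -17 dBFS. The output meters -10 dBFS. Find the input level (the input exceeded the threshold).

-5 dBFS

Before make-up, the level was -10 − 6 = -16 dBFS.
That's 1 dB above the -17 dBFS threshold.
Input overshoot = R × output overshoot = 12 dB → input = -17 + 12 = -5 dBFS.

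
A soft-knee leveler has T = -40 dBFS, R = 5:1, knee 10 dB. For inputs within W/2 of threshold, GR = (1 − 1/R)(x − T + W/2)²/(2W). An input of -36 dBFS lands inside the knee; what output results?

-39.24 dBFS

x − T + W/2 = -36 − (-40) + 5 = 9.
GR = (1 − 1/5) × 9² / 20 = 0.8 × 81 / 20 = 3.24 dB.
Output = -36 − 3.24 = -39.24 dBFS.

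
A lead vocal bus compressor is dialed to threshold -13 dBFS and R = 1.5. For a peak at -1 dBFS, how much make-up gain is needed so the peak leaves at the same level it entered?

4 dB

The peak compresses to -13 + 12/1.5 = -5 dBFS.
To reach -1 dBFS requires -1 − (-5) = 4 dB of make-up.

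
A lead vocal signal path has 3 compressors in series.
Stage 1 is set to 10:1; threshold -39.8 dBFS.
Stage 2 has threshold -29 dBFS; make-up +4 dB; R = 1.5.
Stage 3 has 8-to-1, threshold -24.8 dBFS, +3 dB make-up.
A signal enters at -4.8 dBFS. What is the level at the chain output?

-29.3 dBFS

Stage 1: 35 dB above -39.8 dBFS, reduced 10:1 to 3.5 dB above → -36.3 dBFS.
Stage 2: -36.3 dBFS is at or below the -29 dBFS threshold — no compression; make-up brings it to -32.3 dBFS.
Stage 3: -32.3 dBFS is at or below the -24.8 dBFS threshold — no compression; make-up brings it to -29.3 dBFS.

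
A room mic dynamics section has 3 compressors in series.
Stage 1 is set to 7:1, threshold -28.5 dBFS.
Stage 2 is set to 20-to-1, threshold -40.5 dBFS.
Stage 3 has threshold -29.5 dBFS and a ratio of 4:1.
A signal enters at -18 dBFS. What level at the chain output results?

Stage 1: -18 dBFS is 10.5 dB over -28.5 dBFS; at 7:1 that becomes 1.5 dB over, giving -27 dBFS.
Stage 2: 13.5 dB above -40.5 dBFS, reduced 20:1 to 0.675 dB above → -39.825 dBFS.
Stage 3: -39.825 dBFS is at or below the -29.5 dBFS threshold — no compression; output -39.825 dBFS.

-39.825 dBFS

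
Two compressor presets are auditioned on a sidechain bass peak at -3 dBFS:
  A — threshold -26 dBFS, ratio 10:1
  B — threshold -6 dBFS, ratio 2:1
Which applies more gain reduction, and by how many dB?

A, by 19.2 dB

A: overshoot 23 dB → output overshoot 2.3 dB → GR 20.7 dB.
B: overshoot 3 dB → output overshoot 1.5 dB → GR 1.5 dB.
A applies 19.2 dB more gain reduction.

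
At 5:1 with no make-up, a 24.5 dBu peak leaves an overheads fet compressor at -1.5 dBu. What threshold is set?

-8 dBu

Let T be the threshold. Output overshoot = (input overshoot)/R, so -1.5 − T = (24.5 − T)/5.
5·(-1.5 − T) = 24.5 − T → 4·T = -7.5 − 24.5 = -32.
T = -32/4 = -8 dBu.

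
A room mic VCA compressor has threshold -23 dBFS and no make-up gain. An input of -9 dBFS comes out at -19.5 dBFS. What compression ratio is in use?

Input overshoot = -9 − (-23) = 14 dB; output overshoot = -19.5 − (-23) = 3.5 dB.
Ratio = 14 / 3.5 = 4.

4:1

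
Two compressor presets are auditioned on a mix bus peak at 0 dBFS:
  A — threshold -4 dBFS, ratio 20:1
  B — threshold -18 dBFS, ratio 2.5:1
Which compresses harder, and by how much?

B, by 7 dB

A: overshoot 4 dB → output overshoot 0.2 dB → GR 3.8 dB.
B: overshoot 18 dB → output overshoot 7.2 dB → GR 10.8 dB.
B reduces 7 dB more.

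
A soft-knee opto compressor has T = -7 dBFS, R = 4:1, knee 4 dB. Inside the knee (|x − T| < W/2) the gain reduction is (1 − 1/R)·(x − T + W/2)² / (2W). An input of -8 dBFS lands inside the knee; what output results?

x − T + W/2 = -8 − (-7) + 2 = 1.
GR = (1 − 1/4) × 1² / 8 = 0.75 × 1 / 8 = 0.09375 dB.
Output = -8 − 0.09375 = -8.09375 dBFS.

-8.09375 dBFS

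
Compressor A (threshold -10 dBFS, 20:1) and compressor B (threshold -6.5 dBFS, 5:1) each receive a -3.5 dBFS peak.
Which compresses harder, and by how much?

A: 6.5 dB over, compressed to 0.325 dB over, so 6.175 dB of GR.
B: 3 dB over, compressed to 0.6 dB over, so 2.4 dB of GR.
A reduces 3.775 dB more.

A, by 3.775 dB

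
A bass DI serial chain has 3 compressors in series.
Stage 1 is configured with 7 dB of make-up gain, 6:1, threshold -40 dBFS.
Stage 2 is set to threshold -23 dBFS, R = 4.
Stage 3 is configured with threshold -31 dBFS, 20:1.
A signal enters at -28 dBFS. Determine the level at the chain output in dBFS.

Stage 1: overshoot 12 dB → 12/6 = 2 dB → -38 dBFS; +7 dB make-up → -31 dBFS.
Stage 2: below threshold (-31 ≤ -23); passes unchanged; output -31 dBFS.
Stage 3: below threshold (-31 ≤ -31); passes unchanged; output -31 dBFS.

-31 dBFS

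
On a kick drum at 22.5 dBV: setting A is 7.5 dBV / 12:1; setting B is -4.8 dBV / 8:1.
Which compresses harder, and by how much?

B, by 10.1375 dB

A: overshoot 15 dB → output overshoot 1.25 dB → GR 13.75 dB.
B: overshoot 27.3 dB → output overshoot 3.4125 dB → GR 23.8875 dB.
B applies 10.1375 dB more gain reduction.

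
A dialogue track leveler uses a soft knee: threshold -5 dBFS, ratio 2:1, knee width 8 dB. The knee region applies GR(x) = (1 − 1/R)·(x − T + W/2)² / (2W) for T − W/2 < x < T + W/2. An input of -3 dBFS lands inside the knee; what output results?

-4.125 dBFS

x − T + W/2 = -3 − (-5) + 4 = 6.
GR = (1 − 1/2) × 6² / 16 = 0.5 × 36 / 16 = 1.125 dB.
Output = -3 − 1.125 = -4.125 dBFS.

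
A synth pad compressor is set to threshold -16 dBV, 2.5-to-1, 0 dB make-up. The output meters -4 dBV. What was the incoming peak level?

The compressed level sits -4 − (-16) = 12 dB over threshold.
Before 2.5:1 compression the overshoot was 12 × 2.5 = 30 dB, so input = -16 + 30 = 14 dBV.

14 dBV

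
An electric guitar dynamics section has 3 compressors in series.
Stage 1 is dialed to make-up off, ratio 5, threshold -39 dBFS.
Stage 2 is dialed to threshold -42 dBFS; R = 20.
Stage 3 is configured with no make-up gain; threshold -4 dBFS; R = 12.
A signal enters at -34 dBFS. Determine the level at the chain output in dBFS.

-41.8 dBFS

Stage 1: 5 dB above -39 dBFS, reduced 5:1 to 1 dB above → -38 dBFS.
Stage 2: overshoot 4 dB → 4/20 = 0.2 dB → -41.8 dBFS.
Stage 3: -41.8 dBFS ≤ -4 dBFS, so stage 3 doesn't engage; output -41.8 dBFS.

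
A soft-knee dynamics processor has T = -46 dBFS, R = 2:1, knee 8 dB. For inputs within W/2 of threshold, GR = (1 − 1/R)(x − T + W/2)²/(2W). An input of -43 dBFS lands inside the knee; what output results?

-44.53125 dBFS

x − T + W/2 = -43 − (-46) + 4 = 7.
GR = (1 − 1/2) × 7² / 16 = 0.5 × 49 / 16 = 1.53125 dB.
Output = -43 − 1.53125 = -44.53125 dBFS.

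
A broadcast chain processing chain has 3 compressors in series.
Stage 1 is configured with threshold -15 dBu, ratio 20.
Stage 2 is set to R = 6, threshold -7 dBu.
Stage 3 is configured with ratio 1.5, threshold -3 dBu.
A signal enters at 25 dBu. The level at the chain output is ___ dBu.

Stage 1: 40 dB above -15 dBu, reduced 20:1 to 2 dB above → -13 dBu.
Stage 2: -13 dBu ≤ -7 dBu, so stage 2 doesn't engage; output -13 dBu.
Stage 3: -13 dBu is at or below the -3 dBu threshold — no compression; output -13 dBu.

-13 dBu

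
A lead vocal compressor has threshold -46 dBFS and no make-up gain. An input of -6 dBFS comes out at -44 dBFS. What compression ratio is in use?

20:1

Input overshoot = -6 − (-46) = 40 dB; output overshoot = -44 − (-46) = 2 dB.
Ratio = 40 / 2 = 20.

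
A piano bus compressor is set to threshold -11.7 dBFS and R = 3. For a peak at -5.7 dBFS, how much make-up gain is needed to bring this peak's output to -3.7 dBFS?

Overshoot 6 dB → 6/3 = 2 dB after compression, so the compressed level is -11.7 + 2 = -9.7 dBFS.
Make-up = target − compressed = -3.7 − (-9.7) = 6 dB.

6 dB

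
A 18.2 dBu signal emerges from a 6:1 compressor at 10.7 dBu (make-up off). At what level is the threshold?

Let T be the threshold. Output overshoot = (input overshoot)/R, so 10.7 − T = (18.2 − T)/6.
6·(10.7 − T) = 18.2 − T → 5·T = 64.2 − 18.2 = 46.
T = 46/5 = 9.2 dBu.

9.2 dBu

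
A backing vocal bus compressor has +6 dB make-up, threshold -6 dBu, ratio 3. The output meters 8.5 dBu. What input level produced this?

Before make-up, the level was 8.5 − 6 = 2.5 dBu.
Post-compression overshoot = 2.5 − (-6) = 8.5 dB.
Input overshoot = R × output overshoot = 25.5 dB → input = -6 + 25.5 = 19.5 dBu.

19.5 dBu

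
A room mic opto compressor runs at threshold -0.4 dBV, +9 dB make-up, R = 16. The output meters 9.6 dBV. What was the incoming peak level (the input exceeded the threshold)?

Remove make-up: 9.6 − 9 = 0.6 dBV.
That's 1 dB above the -0.4 dBV threshold.
Input overshoot = R × output overshoot = 16 dB → input = -0.4 + 16 = 15.6 dBV.

15.6 dBV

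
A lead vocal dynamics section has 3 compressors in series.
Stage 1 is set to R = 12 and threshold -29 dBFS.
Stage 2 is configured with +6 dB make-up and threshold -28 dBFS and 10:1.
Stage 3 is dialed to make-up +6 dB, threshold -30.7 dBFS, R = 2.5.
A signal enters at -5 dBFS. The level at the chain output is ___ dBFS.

Stage 1: overshoot 24 dB → 24/12 = 2 dB → -27 dBFS.
Stage 2: -27 dBFS is 1 dB over -28 dBFS; at 10:1 that becomes 0.1 dB over, giving -27.9 dBFS; +6 dB make-up → -21.9 dBFS.
Stage 3: overshoot 8.8 dB → 8.8/2.5 = 3.52 dB → -27.18 dBFS; +6 dB make-up → -21.18 dBFS.

-21.18 dBFS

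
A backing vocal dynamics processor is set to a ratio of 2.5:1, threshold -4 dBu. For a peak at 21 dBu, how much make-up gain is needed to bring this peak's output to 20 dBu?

14 dB

Without make-up, output = threshold + overshoot/2.5 = -4 + 10 = 6 dBu.
Gap to target: 14 dB.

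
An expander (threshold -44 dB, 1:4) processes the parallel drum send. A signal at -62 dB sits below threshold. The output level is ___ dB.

-116 dB

Undershoot = (-44) − (-62) = 18 dB.
At 1:4, that expands to 72 dB under threshold.
Output = -44 − 72 = -116 dB.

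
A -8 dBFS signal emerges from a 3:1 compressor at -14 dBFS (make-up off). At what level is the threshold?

Input is 9 dB above T (since output overshoot × R = input overshoot: (-14 − T)·3 = -8 − T gives T = -17 dBFS).
Check: -17 + (-8 − (-17))/3 = -17 + 3 = -14 dBFS. ✓

-17 dBFS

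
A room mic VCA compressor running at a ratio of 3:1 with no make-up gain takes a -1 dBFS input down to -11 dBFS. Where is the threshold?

-16 dBFS

Gain reduction = -1 − (-11) = 10 dB; output overshoot = GR / (R − 1) = 10 / 2 = 5 dB.
Threshold = output − output overshoot = -11 − 5 = -16 dBFS.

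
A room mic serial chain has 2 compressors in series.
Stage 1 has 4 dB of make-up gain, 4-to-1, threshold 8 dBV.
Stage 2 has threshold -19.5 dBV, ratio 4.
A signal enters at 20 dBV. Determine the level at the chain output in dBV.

-10.875 dBV

Stage 1: 12 dB above 8 dBV, reduced 4:1 to 3 dB above → 11 dBV; +4 dB make-up → 15 dBV.
Stage 2: overshoot 34.5 dB → 34.5/4 = 8.625 dB → -10.875 dBV.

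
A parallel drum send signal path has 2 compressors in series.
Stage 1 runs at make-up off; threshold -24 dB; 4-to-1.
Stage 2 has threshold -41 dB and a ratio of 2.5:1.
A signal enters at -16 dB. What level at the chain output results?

-33.4 dB

Stage 1: 8 dB above -24 dB, reduced 4:1 to 2 dB above → -22 dB.
Stage 2: overshoot 19 dB → 19/2.5 = 7.6 dB → -33.4 dB.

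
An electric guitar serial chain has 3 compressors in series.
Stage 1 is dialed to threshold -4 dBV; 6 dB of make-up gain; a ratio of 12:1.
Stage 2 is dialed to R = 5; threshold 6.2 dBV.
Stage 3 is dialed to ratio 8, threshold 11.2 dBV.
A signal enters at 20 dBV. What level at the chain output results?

Stage 1: overshoot 24 dB → 24/12 = 2 dB → -2 dBV; +6 dB make-up → 4 dBV.
Stage 2: below threshold (4 ≤ 6.2); passes unchanged; output 4 dBV.
Stage 3: 4 dBV is at or below the 11.2 dBV threshold — no compression; output 4 dBV.

4 dBV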